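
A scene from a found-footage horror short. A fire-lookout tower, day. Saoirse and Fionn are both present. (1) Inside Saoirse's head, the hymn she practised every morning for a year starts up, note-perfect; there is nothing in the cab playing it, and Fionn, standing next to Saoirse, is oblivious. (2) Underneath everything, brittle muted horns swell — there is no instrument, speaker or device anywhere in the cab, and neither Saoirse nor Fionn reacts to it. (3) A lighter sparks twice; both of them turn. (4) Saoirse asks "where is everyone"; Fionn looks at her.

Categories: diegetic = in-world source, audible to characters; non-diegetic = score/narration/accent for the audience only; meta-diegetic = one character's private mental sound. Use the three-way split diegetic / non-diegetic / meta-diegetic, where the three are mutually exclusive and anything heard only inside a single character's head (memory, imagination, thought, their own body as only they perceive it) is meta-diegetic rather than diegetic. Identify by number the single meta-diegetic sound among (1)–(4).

(1) remembered music, private to Saoirse — Fionn is oblivious because it isn't in the room → meta-diegetic.
(2) is non-diegetic: score with no on-screen or off-screen source; it exists for the audience alone.
Sound (3): a lighter is a real object/event in the scene's world, so diegetic.
Sound (4): spoken by a character present in the story world, so diegetic.
Only (1) is meta-diegetic.

1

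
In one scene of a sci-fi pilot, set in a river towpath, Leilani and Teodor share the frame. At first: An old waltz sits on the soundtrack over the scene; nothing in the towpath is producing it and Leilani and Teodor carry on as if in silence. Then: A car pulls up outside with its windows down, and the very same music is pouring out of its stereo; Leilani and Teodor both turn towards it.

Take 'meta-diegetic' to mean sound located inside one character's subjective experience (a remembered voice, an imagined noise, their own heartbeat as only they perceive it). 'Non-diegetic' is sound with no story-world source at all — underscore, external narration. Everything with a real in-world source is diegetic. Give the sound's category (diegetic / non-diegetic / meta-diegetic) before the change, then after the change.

Before the change: no in-world source exists and no character can hear it — underscore → non-diegetic.
After the change: the car stereo is now a real source in the story world and the characters hear it → diegetic.

non-diegetic, diegetic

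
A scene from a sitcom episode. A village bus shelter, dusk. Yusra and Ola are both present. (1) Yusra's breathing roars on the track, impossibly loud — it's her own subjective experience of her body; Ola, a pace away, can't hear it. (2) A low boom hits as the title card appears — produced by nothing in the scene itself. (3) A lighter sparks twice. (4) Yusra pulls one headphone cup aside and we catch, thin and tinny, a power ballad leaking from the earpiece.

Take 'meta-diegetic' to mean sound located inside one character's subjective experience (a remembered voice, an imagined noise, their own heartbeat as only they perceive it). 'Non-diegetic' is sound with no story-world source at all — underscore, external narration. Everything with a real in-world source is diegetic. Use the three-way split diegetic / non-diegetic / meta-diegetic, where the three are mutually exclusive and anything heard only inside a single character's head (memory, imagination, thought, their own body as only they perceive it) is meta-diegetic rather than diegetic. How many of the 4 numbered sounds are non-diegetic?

(1) point-of-audition from inside Yusra's body; not a sound in the room → meta-diegetic.
Sound (2): nothing in the scene produces it; it's an accent added for the audience, so non-diegetic.
(3) a lighter is a real object/event in the scene's world → diegetic.
(4) it's leaking from a physical pair of headphones in the scene → diegetic.
So 1 of the 4 is non-diegetic: (2).

1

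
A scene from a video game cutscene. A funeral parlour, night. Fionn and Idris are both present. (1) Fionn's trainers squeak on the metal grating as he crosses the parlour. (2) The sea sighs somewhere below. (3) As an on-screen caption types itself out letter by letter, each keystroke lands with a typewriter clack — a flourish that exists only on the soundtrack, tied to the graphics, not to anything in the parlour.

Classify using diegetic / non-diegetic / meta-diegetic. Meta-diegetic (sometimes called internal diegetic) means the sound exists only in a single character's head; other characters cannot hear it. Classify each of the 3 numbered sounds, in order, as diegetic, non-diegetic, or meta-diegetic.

diegetic, diegetic, non-diegetic

Sound (1): Fionn's footsteps are produced in the story world, so diegetic.
(2) ambient/room sound belonging to the story's physical space → diegetic.
Sound (3): the caption isn't part of the story world, so neither is the sound tied to it, so non-diegetic.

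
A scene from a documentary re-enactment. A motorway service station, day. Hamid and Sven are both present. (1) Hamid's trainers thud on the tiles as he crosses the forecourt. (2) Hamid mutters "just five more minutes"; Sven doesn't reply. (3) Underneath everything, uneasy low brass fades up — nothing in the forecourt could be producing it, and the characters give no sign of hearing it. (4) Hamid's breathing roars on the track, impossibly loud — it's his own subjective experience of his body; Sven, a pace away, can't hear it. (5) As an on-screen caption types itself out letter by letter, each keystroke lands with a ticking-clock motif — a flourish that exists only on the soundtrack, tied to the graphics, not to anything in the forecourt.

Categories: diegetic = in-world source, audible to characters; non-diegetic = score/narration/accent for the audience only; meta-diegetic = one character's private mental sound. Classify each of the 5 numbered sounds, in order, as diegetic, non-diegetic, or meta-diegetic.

diegetic, diegetic, non-diegetic, meta-diegetic, non-diegetic

Sound (1): Hamid's footsteps are produced in the story world, so diegetic.
(2) is diegetic: spoken by a character present in the story world.
(3) nothing in the forecourt produces it and the characters don't hear it — pure soundtrack → non-diegetic.
(4) is meta-diegetic: point-of-audition from inside Hamid's body; not a sound in the room.
(5) is non-diegetic: the caption isn't part of the story world, so neither is the sound tied to it.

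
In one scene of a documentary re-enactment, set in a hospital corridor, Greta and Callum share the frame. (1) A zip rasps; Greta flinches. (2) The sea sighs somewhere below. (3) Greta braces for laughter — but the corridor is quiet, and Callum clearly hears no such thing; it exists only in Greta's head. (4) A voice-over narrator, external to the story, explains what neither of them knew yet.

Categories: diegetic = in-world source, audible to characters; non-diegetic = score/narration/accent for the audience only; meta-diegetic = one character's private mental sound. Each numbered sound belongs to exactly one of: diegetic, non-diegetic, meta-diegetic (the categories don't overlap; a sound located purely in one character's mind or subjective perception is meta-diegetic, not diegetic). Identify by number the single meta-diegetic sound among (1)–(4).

(1) a zip is a real object/event in the scene's world → diegetic.
(2) is diegetic: ambient/room sound belonging to the story's physical space.
Sound (3): the sound is imagined by Greta; nothing in the story world is producing it and Callum can't hear it, so meta-diegetic.
(4) is non-diegetic: external voice-over — not a character, not heard by anyone in the scene.
Only (3) is meta-diegetic.

3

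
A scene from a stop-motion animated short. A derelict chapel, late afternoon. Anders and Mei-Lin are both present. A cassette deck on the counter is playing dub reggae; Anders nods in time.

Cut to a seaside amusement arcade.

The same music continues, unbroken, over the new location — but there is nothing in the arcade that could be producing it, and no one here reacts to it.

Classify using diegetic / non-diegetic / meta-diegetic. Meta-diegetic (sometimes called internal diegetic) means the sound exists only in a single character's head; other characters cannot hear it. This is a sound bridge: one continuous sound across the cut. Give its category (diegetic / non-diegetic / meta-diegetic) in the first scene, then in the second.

diegetic, non-diegetic

Scene one: a cassette deck is an on-screen source and Anders reacts to it → diegetic.
Scene two: there is no source in the arcade and no one hears it — it's now underscore → non-diegetic.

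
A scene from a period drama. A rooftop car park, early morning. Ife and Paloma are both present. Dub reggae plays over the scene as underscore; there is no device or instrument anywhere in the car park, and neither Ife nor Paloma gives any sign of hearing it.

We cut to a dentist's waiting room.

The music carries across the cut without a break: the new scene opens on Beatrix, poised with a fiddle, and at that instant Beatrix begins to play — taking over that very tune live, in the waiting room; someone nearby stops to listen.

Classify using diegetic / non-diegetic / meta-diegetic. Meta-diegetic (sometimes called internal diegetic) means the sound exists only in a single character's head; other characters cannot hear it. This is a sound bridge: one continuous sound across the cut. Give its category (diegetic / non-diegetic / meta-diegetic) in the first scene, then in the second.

Scene one: there's no in-world source anywhere and no character hears it — underscore for the audience only → non-diegetic.
Scene two: from the moment Beatrix starts playing, the tune is being performed on a fiddle inside the story world and another character hears it → diegetic.

non-diegetic, diegetic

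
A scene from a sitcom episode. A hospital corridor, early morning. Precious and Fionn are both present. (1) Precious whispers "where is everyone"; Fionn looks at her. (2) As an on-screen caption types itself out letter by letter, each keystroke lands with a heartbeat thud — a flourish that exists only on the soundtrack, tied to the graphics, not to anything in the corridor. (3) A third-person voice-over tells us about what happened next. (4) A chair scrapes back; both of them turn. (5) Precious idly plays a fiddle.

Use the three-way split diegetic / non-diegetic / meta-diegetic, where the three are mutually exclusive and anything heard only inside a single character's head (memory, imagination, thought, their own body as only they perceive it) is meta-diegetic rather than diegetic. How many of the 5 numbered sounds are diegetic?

(1) on-screen dialogue — Precious speaks and Fionn is there to hear → diegetic.
(2) is non-diegetic: the caption isn't part of the story world, so neither is the sound tied to it.
Sound (3): commentary laid over the scene from outside the fiction, so non-diegetic.
Sound (4): the sound comes from a chair physically present in the location, so diegetic.
Sound (5): Precious is producing the music live, in the story world, so diegetic.
Diegetic: (1), (4), (5) — that's 3.

3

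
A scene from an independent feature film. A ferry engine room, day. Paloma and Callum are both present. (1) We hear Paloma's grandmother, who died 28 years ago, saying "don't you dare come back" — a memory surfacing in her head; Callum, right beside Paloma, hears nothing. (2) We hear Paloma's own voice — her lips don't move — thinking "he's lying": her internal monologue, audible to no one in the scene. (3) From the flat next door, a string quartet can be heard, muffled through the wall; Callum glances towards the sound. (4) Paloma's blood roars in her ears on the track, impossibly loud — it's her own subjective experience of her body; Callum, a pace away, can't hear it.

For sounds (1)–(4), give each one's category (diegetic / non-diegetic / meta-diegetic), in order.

(1) a remembered line, private to Paloma — not present in the room, not audible to Callum → meta-diegetic.
(2) is meta-diegetic: internal monologue — inside Paloma's mind, not spoken into the scene.
Sound (3): it's coming from the flat next door — a location within the story world — and Callum reacts, so diegetic.
(4) it's Paloma's internal bodily sensation rendered as sound; only Paloma 'hears' it → meta-diegetic.

meta-diegetic, meta-diegetic, diegetic, meta-diegetic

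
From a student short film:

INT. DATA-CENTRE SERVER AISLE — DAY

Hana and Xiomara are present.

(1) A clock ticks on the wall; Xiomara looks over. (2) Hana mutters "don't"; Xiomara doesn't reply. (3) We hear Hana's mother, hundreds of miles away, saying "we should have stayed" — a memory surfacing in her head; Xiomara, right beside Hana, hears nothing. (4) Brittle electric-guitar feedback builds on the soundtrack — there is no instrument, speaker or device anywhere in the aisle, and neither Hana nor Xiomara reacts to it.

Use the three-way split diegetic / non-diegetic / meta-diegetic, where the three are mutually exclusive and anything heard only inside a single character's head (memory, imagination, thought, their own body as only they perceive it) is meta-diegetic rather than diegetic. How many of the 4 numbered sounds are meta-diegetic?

1

(1) an in-world source (a clock); characters could hear it → diegetic.
(2) is diegetic: Hana is a character speaking aloud in the scene.
Sound (3): it's Hana's recollection rendered as sound; the other character can't hear it, so meta-diegetic.
(4) is non-diegetic: it has no source in the story world and no character can hear it — it's underscore.
So 1 of the 4 is meta-diegetic: (3).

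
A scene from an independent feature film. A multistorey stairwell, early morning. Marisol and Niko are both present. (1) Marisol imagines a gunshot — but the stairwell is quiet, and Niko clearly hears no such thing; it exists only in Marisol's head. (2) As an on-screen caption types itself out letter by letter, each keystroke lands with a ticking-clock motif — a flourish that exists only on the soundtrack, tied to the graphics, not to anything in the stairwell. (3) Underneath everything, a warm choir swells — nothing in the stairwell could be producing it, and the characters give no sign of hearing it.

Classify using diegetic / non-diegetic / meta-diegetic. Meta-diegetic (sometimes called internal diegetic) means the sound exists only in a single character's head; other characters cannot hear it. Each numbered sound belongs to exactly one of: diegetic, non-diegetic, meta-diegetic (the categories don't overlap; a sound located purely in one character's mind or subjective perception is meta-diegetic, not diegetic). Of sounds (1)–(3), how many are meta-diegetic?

(1) the sound is imagined by Marisol; nothing in the story world is producing it and Niko can't hear it → meta-diegetic.
Sound (2): it accompanies on-screen graphics, not anything inside the story world, so non-diegetic.
(3) is non-diegetic: score with no on-screen or off-screen source; it exists for the audience alone.
So 1 of the 3 is meta-diegetic: (1).

1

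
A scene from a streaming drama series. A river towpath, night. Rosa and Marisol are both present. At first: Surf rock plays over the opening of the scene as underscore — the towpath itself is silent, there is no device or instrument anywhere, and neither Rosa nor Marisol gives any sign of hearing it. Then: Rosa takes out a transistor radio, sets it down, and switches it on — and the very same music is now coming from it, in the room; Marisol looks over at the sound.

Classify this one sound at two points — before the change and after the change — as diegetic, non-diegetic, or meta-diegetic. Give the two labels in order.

Before the change: no in-world source exists and no character can hear it — underscore → non-diegetic.
After the change: a transistor radio is now a real source in the story world and the characters hear it → diegetic.

non-diegetic, diegetic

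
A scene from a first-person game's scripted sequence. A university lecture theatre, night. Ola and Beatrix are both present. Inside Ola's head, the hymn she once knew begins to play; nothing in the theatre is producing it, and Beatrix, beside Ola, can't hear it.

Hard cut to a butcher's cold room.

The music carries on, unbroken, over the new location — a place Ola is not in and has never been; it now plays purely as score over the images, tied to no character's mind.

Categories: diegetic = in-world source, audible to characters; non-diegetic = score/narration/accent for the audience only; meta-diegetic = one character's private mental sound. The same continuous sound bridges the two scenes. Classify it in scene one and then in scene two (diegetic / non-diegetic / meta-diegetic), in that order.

meta-diegetic, non-diegetic

Scene one: the music exists only inside Ola's mind; Beatrix can't hear it → meta-diegetic.
Scene two: it's detached from Ola entirely and plays over unrelated images with no in-world source — conventional underscore → non-diegetic.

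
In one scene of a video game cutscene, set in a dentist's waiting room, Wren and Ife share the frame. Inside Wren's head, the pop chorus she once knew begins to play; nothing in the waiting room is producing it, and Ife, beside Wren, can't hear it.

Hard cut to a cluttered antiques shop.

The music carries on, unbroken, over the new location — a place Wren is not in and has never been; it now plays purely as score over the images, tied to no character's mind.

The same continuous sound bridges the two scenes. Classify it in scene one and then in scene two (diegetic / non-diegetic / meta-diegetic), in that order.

Scene one: the music exists only inside Wren's mind; Ife can't hear it → meta-diegetic.
Scene two: it's detached from Wren entirely and plays over unrelated images with no in-world source — conventional underscore → non-diegetic.

meta-diegetic, non-diegetic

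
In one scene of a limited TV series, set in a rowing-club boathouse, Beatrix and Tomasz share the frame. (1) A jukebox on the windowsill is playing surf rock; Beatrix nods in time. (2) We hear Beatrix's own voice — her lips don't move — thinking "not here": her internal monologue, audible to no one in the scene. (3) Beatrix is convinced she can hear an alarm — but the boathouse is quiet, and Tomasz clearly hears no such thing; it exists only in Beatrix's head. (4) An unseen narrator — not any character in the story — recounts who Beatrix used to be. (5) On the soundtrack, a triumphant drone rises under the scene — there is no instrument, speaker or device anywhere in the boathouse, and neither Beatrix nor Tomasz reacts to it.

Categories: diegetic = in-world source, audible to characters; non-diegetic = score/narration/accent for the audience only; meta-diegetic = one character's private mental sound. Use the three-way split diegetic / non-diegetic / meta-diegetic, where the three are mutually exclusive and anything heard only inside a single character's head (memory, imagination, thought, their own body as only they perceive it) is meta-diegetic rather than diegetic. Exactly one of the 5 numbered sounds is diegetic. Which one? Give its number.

Sound (1): source music from a jukebox, which exists in the story world, so diegetic.
(2) it's Beatrix's unspoken thought, heard only by the audience via her subjectivity → meta-diegetic.
(3) the sound is imagined by Beatrix; nothing in the story world is producing it and Tomasz can't hear it → meta-diegetic.
(4) is non-diegetic: external voice-over — not a character, not heard by anyone in the scene.
Sound (5): nothing in the boathouse produces it and the characters don't hear it — pure soundtrack, so non-diegetic.
Only (1) is diegetic.

1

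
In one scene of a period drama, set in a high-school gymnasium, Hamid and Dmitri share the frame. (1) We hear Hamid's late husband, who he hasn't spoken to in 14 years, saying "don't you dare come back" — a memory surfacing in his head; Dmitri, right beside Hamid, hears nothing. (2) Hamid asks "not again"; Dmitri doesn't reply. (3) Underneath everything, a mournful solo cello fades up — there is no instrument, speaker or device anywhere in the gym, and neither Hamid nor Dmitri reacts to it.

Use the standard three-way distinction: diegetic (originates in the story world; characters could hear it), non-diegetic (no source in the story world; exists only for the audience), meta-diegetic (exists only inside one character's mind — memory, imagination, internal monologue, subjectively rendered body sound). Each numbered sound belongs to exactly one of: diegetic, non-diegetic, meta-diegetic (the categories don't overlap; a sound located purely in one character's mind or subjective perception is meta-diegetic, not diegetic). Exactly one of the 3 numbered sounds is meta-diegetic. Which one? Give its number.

Sound (1): a remembered line, private to Hamid — not present in the room, not audible to Dmitri, so meta-diegetic.
Sound (2): spoken by a character present in the story world, so diegetic.
Sound (3): score with no on-screen or off-screen source; it exists for the audience alone, so non-diegetic.
Only (1) is meta-diegetic.

1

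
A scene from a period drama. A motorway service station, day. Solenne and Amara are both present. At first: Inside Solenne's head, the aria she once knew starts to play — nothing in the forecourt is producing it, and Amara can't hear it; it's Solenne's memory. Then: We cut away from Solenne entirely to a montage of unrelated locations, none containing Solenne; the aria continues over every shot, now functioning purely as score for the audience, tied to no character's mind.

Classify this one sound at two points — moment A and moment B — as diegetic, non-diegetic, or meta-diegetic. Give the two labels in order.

meta-diegetic, non-diegetic

Moment A: the music lives inside Solenne's mind alone; Amara can't hear it → meta-diegetic.
Moment B: once it plays over shots Solenne isn't in, detached from any character's subjectivity, it's conventional underscore → non-diegetic.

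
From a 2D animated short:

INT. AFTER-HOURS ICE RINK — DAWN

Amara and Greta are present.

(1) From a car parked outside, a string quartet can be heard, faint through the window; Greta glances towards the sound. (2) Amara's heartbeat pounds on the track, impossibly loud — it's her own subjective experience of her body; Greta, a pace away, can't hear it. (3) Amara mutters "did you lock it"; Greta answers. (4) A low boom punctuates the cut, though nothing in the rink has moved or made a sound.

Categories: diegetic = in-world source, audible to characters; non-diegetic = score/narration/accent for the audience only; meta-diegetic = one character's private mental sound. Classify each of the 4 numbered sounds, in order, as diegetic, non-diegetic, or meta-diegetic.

(1) it's coming from a car parked outside — a location within the story world — and Greta reacts → diegetic.
(2) point-of-audition from inside Amara's body; not a sound in the room → meta-diegetic.
(3) on-screen dialogue — Amara speaks and Greta is there to hear → diegetic.
(4) is non-diegetic: it's a sound-design accent with no in-world source; no one in the scene can hear it.

diegetic, meta-diegetic, diegetic, non-diegetic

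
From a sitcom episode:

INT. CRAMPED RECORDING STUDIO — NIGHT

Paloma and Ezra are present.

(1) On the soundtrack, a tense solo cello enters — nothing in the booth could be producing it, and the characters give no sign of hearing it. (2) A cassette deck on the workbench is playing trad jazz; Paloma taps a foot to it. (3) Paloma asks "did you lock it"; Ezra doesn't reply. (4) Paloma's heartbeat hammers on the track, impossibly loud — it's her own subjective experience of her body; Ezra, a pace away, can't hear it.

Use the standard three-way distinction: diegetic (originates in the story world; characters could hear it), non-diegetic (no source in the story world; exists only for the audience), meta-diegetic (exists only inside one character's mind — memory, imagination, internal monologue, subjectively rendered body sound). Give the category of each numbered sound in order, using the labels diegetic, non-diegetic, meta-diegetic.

(1) is non-diegetic: it has no source in the story world and no character can hear it — it's underscore.
(2) a cassette deck is a physical source in the scene and Paloma reacts to it → diegetic.
(3) on-screen dialogue — Paloma speaks and Ezra is there to hear → diegetic.
(4) point-of-audition from inside Paloma's body; not a sound in the room → meta-diegetic.

non-diegetic, diegetic, diegetic, meta-diegetic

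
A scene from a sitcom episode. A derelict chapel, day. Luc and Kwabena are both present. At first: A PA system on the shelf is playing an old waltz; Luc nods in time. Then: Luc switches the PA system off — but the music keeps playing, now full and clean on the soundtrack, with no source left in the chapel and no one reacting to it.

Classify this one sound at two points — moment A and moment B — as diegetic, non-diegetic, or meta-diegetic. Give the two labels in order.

Moment A: a PA system is a real in-scene source and Luc reacts to it → diegetic.
Moment B: there is no longer any in-world source and no one can hear it — it has become underscore → non-diegetic.

diegetic, non-diegetic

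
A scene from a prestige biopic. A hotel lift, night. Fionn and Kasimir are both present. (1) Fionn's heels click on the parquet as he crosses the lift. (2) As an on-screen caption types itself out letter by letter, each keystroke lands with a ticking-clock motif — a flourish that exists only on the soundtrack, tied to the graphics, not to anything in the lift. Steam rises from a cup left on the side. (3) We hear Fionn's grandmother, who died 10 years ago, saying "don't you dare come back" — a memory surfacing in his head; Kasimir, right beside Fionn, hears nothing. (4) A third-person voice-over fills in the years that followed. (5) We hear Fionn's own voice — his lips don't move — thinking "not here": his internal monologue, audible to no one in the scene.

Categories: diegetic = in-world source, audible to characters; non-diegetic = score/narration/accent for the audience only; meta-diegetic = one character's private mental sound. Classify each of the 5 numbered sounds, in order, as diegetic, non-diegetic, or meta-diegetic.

diegetic, non-diegetic, meta-diegetic, non-diegetic, meta-diegetic

(1) is diegetic: it's the physical sound of Fionn moving in the space.
(2) is non-diegetic: sound married to a title/caption — outside the diegesis by definition.
(3) is meta-diegetic: a remembered line, private to Fionn — not present in the room, not audible to Kasimir.
(4) the narrator exists outside the story world, addressing only the audience → non-diegetic.
Sound (5): internal monologue — inside Fionn's mind, not spoken into the scene, so meta-diegetic.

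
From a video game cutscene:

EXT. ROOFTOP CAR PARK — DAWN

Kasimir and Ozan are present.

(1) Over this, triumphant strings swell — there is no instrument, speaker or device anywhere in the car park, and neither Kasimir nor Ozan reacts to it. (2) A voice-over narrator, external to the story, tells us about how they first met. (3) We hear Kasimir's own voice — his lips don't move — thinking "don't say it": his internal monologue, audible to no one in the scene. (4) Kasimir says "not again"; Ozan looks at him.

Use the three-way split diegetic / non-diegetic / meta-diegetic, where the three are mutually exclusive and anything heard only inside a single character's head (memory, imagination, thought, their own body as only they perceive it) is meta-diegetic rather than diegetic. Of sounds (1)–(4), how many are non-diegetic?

(1) it has no source in the story world and no character can hear it — it's underscore → non-diegetic.
(2) the narrator exists outside the story world, addressing only the audience → non-diegetic.
(3) internal monologue — inside Kasimir's mind, not spoken into the scene → meta-diegetic.
(4) Kasimir is a character speaking aloud in the scene → diegetic.
So 2 of the 4 are non-diegetic: (1), (2).

2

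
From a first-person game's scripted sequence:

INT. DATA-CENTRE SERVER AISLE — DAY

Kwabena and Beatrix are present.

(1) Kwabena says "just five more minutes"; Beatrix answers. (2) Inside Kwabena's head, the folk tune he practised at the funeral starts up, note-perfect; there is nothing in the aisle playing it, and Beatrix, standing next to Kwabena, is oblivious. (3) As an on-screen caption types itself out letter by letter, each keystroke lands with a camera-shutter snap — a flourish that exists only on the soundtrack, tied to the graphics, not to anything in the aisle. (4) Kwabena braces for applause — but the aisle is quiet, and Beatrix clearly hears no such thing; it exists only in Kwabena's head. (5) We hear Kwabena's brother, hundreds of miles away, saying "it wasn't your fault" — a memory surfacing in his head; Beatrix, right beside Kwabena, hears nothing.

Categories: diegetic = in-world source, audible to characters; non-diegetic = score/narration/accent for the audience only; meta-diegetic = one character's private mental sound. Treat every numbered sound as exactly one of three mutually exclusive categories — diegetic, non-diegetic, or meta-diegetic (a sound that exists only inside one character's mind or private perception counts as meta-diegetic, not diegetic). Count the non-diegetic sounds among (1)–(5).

(1) is diegetic: Kwabena is a character speaking aloud in the scene.
Sound (2): remembered music, private to Kwabena — Beatrix is oblivious because it isn't in the room, so meta-diegetic.
(3) it accompanies on-screen graphics, not anything inside the story world → non-diegetic.
Sound (4): Kwabena alone 'hears' it — an imagined sound, not present in the space, so meta-diegetic.
(5) is meta-diegetic: a remembered line, private to Kwabena — not present in the room, not audible to Beatrix.
So 1 of the 5 is non-diegetic: (3).

1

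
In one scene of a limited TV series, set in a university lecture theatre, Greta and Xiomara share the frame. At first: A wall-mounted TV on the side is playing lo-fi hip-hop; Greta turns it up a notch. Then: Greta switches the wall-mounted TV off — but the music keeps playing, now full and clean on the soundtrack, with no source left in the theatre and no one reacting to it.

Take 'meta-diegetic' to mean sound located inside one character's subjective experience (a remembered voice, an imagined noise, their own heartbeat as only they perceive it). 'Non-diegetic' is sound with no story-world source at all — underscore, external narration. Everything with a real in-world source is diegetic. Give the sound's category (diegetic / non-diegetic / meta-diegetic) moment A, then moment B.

Moment A: a wall-mounted TV is a real in-scene source and Greta reacts to it → diegetic.
Moment B: there is no longer any in-world source and no one can hear it — it has become underscore → non-diegetic.

diegetic, non-diegetic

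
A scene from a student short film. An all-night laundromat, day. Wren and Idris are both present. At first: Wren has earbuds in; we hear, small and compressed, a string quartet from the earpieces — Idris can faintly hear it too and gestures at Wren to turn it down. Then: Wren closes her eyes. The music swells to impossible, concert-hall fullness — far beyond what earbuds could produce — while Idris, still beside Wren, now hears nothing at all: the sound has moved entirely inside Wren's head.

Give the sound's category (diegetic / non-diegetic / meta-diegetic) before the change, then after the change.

Before the change: the earbuds are a physical source both characters can hear → diegetic.
After the change: the music now exists only as Wren's subjective experience; Idris can no longer hear it → meta-diegetic.

diegetic, meta-diegetic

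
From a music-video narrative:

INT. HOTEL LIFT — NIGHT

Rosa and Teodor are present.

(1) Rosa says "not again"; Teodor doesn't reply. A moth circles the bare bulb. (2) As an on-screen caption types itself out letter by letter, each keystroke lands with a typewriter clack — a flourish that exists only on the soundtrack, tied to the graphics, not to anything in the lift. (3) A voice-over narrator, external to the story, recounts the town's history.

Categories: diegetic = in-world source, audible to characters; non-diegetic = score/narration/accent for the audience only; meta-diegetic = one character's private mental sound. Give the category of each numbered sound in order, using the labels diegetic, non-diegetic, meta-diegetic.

Sound (1): spoken by a character present in the story world, so diegetic.
(2) the caption isn't part of the story world, so neither is the sound tied to it → non-diegetic.
Sound (3): commentary laid over the scene from outside the fiction, so non-diegetic.

diegetic, non-diegetic, non-diegetic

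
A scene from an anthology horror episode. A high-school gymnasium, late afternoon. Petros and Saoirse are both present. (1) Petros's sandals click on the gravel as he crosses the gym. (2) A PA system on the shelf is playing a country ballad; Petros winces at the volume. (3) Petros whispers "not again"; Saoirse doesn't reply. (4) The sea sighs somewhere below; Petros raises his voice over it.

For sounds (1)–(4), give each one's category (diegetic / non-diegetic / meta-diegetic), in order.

(1) is diegetic: it's the physical sound of Petros moving in the space.
Sound (2): the music comes from an on-screen device that Petros responds to, so diegetic.
(3) spoken by a character present in the story world → diegetic.
(4) it's the actual ambient sound of the location → diegetic.

diegetic, diegetic, diegetic, diegetic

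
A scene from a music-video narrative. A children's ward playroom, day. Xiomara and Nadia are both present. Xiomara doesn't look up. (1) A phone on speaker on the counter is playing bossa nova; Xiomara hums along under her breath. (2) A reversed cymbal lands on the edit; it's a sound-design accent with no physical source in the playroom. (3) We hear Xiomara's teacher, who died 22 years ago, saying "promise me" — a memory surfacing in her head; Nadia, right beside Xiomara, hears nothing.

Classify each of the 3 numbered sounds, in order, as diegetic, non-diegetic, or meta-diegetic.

diegetic, non-diegetic, meta-diegetic

Sound (1): a phone on speaker is a physical source in the scene and Xiomara reacts to it, so diegetic.
Sound (2): it's a sound-design accent with no in-world source; no one in the scene can hear it, so non-diegetic.
Sound (3): the voice is a memory playing only inside Xiomara's mind; Nadia can't hear it, so meta-diegetic.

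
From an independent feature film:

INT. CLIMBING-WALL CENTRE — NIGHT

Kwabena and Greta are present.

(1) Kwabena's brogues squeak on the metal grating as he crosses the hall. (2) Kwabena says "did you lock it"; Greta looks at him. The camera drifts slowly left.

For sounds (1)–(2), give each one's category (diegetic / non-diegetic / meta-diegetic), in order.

(1) Kwabena's footsteps are produced in the story world → diegetic.
Sound (2): Kwabena is a character speaking aloud in the scene, so diegetic.

diegetic, diegetic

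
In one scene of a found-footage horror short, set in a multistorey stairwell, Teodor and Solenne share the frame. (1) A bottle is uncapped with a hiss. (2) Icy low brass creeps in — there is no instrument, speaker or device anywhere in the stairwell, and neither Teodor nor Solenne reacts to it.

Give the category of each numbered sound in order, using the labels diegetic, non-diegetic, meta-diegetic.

diegetic, non-diegetic

(1) is diegetic: a bottle is a real object/event in the scene's world.
(2) it has no source in the story world and no character can hear it — it's underscore → non-diegetic.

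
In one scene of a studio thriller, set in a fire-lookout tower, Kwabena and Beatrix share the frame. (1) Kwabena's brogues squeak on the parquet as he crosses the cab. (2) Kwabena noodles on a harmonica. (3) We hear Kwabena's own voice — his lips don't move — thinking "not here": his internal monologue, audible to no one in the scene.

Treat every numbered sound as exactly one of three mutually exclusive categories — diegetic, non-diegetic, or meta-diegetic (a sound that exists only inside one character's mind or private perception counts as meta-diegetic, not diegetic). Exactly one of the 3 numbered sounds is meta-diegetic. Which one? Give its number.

(1) it's the physical sound of Kwabena moving in the space → diegetic.
(2) is diegetic: the instrument and the performer are both in the scene.
(3) is meta-diegetic: it's Kwabena's unspoken thought, heard only by the audience via his subjectivity.
Only (3) is meta-diegetic.

3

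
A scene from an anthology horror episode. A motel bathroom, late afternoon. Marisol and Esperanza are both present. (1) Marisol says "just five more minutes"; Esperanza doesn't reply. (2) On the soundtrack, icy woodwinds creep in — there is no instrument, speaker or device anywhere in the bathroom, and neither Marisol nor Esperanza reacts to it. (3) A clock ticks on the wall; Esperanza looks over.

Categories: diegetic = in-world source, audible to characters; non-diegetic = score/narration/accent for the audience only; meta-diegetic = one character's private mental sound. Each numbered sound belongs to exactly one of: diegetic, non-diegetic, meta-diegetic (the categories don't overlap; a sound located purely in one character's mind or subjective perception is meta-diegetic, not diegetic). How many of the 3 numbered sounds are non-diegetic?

(1) is diegetic: on-screen dialogue — Marisol speaks and Esperanza is there to hear.
Sound (2): nothing in the bathroom produces it and the characters don't hear it — pure soundtrack, so non-diegetic.
(3) is diegetic: a clock is a real object/event in the scene's world.
So 1 of the 3 is non-diegetic: (2).

1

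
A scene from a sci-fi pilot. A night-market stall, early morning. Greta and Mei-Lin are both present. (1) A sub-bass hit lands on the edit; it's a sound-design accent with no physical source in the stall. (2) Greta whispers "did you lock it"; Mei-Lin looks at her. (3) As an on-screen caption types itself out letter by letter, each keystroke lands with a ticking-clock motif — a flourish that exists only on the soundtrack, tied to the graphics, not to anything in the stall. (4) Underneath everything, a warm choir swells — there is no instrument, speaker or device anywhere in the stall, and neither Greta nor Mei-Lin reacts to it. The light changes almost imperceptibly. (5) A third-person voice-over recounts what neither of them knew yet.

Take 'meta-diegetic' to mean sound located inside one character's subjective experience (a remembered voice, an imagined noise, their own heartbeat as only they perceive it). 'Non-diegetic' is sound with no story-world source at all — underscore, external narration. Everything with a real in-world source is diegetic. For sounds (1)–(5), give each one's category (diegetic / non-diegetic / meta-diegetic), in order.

(1) is non-diegetic: it's a sound-design accent with no in-world source; no one in the scene can hear it.
Sound (2): spoken by a character present in the story world, so diegetic.
(3) it accompanies on-screen graphics, not anything inside the story world → non-diegetic.
(4) is non-diegetic: score with no on-screen or off-screen source; it exists for the audience alone.
(5) the narrator exists outside the story world, addressing only the audience → non-diegetic.

non-diegetic, diegetic, non-diegetic, non-diegetic, non-diegetic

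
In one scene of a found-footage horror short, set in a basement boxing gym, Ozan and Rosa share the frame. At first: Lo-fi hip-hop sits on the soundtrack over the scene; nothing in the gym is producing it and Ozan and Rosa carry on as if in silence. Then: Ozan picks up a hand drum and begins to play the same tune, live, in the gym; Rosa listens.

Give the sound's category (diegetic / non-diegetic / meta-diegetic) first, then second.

non-diegetic, diegetic

First: no in-world source exists and no character can hear it — underscore → non-diegetic.
Second: a hand drum is now a real source in the story world and the characters hear it → diegetic.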